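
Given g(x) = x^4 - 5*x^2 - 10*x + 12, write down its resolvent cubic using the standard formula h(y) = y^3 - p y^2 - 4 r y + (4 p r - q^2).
h(y) = y^3 + 5*y^2 - 48*y - 340

Identify coefficients: p = -5, q = -10, r = 12.
Plug into h(y) = y^3 - p y^2 - 4 r y + (4 p r - q^2):
  h(y) = y^3 - (-5) y^2 - 4*(12) y + (4*(-5)*(12) - (-10)^2)
       = y^3 + (5) y^2 + (-48) y + (-340).
Simplifying: h(y) = y^3 + 5*y^2 - 48*y - 340.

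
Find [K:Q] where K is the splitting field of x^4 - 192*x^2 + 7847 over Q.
[K:Q] = 4

f factors as (x^2 - 133)(x^2 - 59); the splitting field is K = Q(sqrt(133), sqrt(59)). Since 133, 59, and 7847 are all non-squares in Q, the three subfields Q(sqrt(133)), Q(sqrt(59)), Q(sqrt(7847)) are distinct degree-2 extensions, so [K:Q] = 4 (Klein four Galois group).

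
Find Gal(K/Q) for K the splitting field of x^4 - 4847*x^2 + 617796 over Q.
Gal(K/Q) = Z/2Z (cyclic of order 2)

f factors as (x^2 - 4716)(x^2 - 131), so the splitting field is K = Q(sqrt(4716), sqrt(131)). The squarefree part of 4716 is 131 and the squarefree part of 131 is also 131, so sqrt(4716) and sqrt(131) are both rational multiples of sqrt(131). Hence Q(sqrt(4716)) = Q(sqrt(131)) = Q(sqrt(131)), and the splitting field collapses to a single degree-2 extension with Galois group Z/2Z.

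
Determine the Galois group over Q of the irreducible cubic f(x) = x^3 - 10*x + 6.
Gal(K/Q) = S_3 (symmetric group of order 6)

Compute the discriminant of x^3 + (0)*x^2 + (-10)*x + (6): Δ = 3028. Since Δ is not a rational square, the Galois group is not contained in A_3; it must be the full S_3 (irreducibility of the cubic rules out anything smaller).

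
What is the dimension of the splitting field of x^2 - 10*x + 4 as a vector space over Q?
[K:Q] = 2

The discriminant of x^2 + (-10)*x + (4) is b^2 - 4c = 100 - (16) = 84. Since 84 is not a perfect square in Q, the polynomial is irreducible over Q. Its two roots generate a degree-2 extension, so [K:Q] = 2.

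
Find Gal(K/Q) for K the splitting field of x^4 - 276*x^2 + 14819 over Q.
Gal(K/Q) = V_4 (Klein four-group, Z/2Z × Z/2Z)

f factors as (x^2 - 203)(x^2 - 73), so the splitting field is K = Q(sqrt(203), sqrt(73)). The elements 203, 73, 14819 are all non-squares in Q, so sqrt(203) and sqrt(73) generate independent quadratic extensions. Thus [K:Q] = 4 and Gal(K/Q) is generated by the two order-2 automorphisms sqrt(203) ↦ -sqrt(203) and sqrt(73) ↦ -sqrt(73), giving V_4.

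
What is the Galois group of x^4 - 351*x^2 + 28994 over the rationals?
Gal(K/Q) = V_4 (Klein four-group, Z/2Z × Z/2Z)

f factors as (x^2 - 218)(x^2 - 133), so the splitting field is K = Q(sqrt(218), sqrt(133)). The elements 218, 133, 28994 are all non-squares in Q, so sqrt(218) and sqrt(133) generate independent quadratic extensions. Thus [K:Q] = 4 and Gal(K/Q) is generated by the two order-2 automorphisms sqrt(218) ↦ -sqrt(218) and sqrt(133) ↦ -sqrt(133), giving V_4.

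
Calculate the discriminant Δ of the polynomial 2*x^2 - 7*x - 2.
Δ = 65

For a quadratic a x^2 + b x + c the discriminant is Δ = b^2 - 4ac = (-7)^2 - 4*(2)*(-2) = 49 - (-16) = 65.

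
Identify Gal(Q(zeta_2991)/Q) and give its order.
|Gal(Q(zeta_2991)/Q)| = phi(2991) = 1992; group ≅ (Z/2991Z)^* ≅ Z/2Z × Z/996Z

The n-th cyclotomic polynomial Φ_2991(x) is the minimal polynomial of zeta_2991 over Q and has degree phi(2991) = 1992. So Q(zeta_2991) is a degree-1992 Galois extension with Galois group (Z/2991Z)^*. By CRT, (Z/2991Z)^* ≅ (Z/3Z)^* × (Z/997Z)^*. Each prime-power unit group is (Z/3Z)^* ≅ Z/2Z; (Z/997Z)^* ≅ Z/996Z. Hence Gal(Q(zeta_2991)/Q) ≅ Z/2Z × Z/996Z.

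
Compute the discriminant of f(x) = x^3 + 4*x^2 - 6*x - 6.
Δ = 4596

For x^3 + a x^2 + b x + c the discriminant is Δ = 18 a b c - 4 a^3 c + a^2 b^2 - 4 b^3 - 27 c^2.
Plug a = 4, b = -6, c = -6:
  18*(4)*(-6)*(-6) - 4*(4)^3*(-6) + (4)^2*(-6)^2 - 4*(-6)^3 - 27*(-6)^2
  = 2592 + (1536) + 576 + (864) + (-972)
  = 4596.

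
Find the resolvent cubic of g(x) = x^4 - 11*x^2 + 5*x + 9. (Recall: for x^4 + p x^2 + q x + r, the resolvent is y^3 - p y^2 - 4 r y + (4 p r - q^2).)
h(y) = y^3 + 11*y^2 - 36*y - 421

Identify coefficients: p = -11, q = 5, r = 9.
Plug into h(y) = y^3 - p y^2 - 4 r y + (4 p r - q^2):
  h(y) = y^3 - (-11) y^2 - 4*(9) y + (4*(-11)*(9) - (5)^2)
       = y^3 + (11) y^2 + (-36) y + (-421).
Simplifying: h(y) = y^3 + 11*y^2 - 36*y - 421.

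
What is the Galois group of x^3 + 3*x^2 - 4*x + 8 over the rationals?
Gal(K/Q) = S_3 (symmetric group of order 6)

Compute the discriminant of x^3 + (3)*x^2 + (-4)*x + (8): Δ = -3920. Since Δ is not a rational square, the Galois group is not contained in A_3; it must be the full S_3 (irreducibility of the cubic rules out anything smaller).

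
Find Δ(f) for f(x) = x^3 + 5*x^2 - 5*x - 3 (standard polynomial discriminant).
Δ = 3732

For x^3 + a x^2 + b x + c the discriminant is Δ = 18 a b c - 4 a^3 c + a^2 b^2 - 4 b^3 - 27 c^2.
Plug a = 5, b = -5, c = -3:
  18*(5)*(-5)*(-3) - 4*(5)^3*(-3) + (5)^2*(-5)^2 - 4*(-5)^3 - 27*(-3)^2
  = 1350 + (1500) + 625 + (500) + (-243)
  = 3732.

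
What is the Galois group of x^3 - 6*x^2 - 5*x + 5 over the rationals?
Gal(K/Q) = S_3 (symmetric group of order 6)

Compute the discriminant of x^3 + (-6)*x^2 + (-5)*x + (5): Δ = 7745. Since Δ is not a rational square, the Galois group is not contained in A_3; it must be the full S_3 (irreducibility of the cubic rules out anything smaller).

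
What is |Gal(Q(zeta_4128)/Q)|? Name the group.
|Gal(Q(zeta_4128)/Q)| = phi(4128) = 1344; group ≅ (Z/4128Z)^* ≅ Z/2Z × Z/2Z × Z/8Z × Z/42Z

The n-th cyclotomic polynomial Φ_4128(x) is the minimal polynomial of zeta_4128 over Q and has degree phi(4128) = 1344. So Q(zeta_4128) is a degree-1344 Galois extension with Galois group (Z/4128Z)^*. By CRT, (Z/4128Z)^* ≅ (Z/32Z)^* × (Z/3Z)^* × (Z/43Z)^*. Each prime-power unit group is (Z/32Z)^* ≅ Z/2Z × Z/8Z; (Z/3Z)^* ≅ Z/2Z; (Z/43Z)^* ≅ Z/42Z. Hence Gal(Q(zeta_4128)/Q) ≅ Z/2Z × Z/2Z × Z/8Z × Z/42Z.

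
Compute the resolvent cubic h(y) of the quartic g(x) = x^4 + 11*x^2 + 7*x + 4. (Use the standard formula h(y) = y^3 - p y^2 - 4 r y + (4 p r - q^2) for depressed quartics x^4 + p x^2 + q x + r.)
h(y) = y^3 - 11*y^2 - 16*y + 127

Identify coefficients: p = 11, q = 7, r = 4.
Plug into h(y) = y^3 - p y^2 - 4 r y + (4 p r - q^2):
  h(y) = y^3 - (11) y^2 - 4*(4) y + (4*(11)*(4) - (7)^2)
       = y^3 + (-11) y^2 + (-16) y + (127).
Simplifying: h(y) = y^3 - 11*y^2 - 16*y + 127.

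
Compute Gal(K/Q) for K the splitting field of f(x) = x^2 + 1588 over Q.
Gal(K/Q) = Z/2Z (cyclic of order 2)

x^2 + 1588 is irreducible over Q since -1588 is not a rational square. The splitting field Q(sqrt(-1588)) has degree 2 over Q, and its unique nontrivial automorphism is sqrt(-1588) ↦ -sqrt(-1588). Hence Gal(Q(sqrt(-1588))/Q) = Z/2Z.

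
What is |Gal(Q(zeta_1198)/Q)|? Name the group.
|Gal(Q(zeta_1198)/Q)| = phi(1198) = 598; group ≅ (Z/1198Z)^* ≅ Z/598Z

The n-th cyclotomic polynomial Φ_1198(x) is the minimal polynomial of zeta_1198 over Q and has degree phi(1198) = 598. So Q(zeta_1198) is a degree-598 Galois extension with Galois group (Z/1198Z)^*. By CRT, (Z/1198Z)^* ≅ (Z/2Z)^* × (Z/599Z)^*. Each prime-power unit group is (Z/2Z)^* ≅ trivial group (order 1); (Z/599Z)^* ≅ Z/598Z. Hence Gal(Q(zeta_1198)/Q) ≅ Z/598Z.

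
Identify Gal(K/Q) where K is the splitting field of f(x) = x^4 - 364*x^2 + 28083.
Gal(K/Q) = V_4 (Klein four-group, Z/2Z × Z/2Z)

f factors as (x^2 - 111)(x^2 - 253), so the splitting field is K = Q(sqrt(111), sqrt(253)). The elements 111, 253, 28083 are all non-squares in Q, so sqrt(111) and sqrt(253) generate independent quadratic extensions. Thus [K:Q] = 4 and Gal(K/Q) is generated by the two order-2 automorphisms sqrt(111) ↦ -sqrt(111) and sqrt(253) ↦ -sqrt(253), giving V_4.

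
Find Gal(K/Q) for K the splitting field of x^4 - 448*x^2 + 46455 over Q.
Gal(K/Q) = V_4 (Klein four-group, Z/2Z × Z/2Z)

f factors as (x^2 - 285)(x^2 - 163), so the splitting field is K = Q(sqrt(285), sqrt(163)). The elements 285, 163, 46455 are all non-squares in Q, so sqrt(285) and sqrt(163) generate independent quadratic extensions. Thus [K:Q] = 4 and Gal(K/Q) is generated by the two order-2 automorphisms sqrt(285) ↦ -sqrt(285) and sqrt(163) ↦ -sqrt(163), giving V_4.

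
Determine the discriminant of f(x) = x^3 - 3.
Δ = -243

For a depressed cubic x^3 + p x + q the discriminant is Δ = -4 p^3 - 27 q^2 = -4*(0)^3 - 27*(-3)^2 = 0 - 243 = -243.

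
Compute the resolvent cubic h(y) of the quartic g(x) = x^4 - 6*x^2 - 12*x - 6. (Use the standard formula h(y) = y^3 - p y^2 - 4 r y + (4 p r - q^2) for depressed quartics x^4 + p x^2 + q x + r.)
h(y) = y^3 + 6*y^2 + 24*y

Identify coefficients: p = -6, q = -12, r = -6.
Plug into h(y) = y^3 - p y^2 - 4 r y + (4 p r - q^2):
  h(y) = y^3 - (-6) y^2 - 4*(-6) y + (4*(-6)*(-6) - (-12)^2)
       = y^3 + (6) y^2 + (24) y + (0).
Simplifying: h(y) = y^3 + 6*y^2 + 24*y.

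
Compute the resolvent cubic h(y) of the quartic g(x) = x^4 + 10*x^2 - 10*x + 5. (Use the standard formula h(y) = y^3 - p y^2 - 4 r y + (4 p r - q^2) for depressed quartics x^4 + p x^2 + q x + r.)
h(y) = y^3 - 10*y^2 - 20*y + 100

Identify coefficients: p = 10, q = -10, r = 5.
Plug into h(y) = y^3 - p y^2 - 4 r y + (4 p r - q^2):
  h(y) = y^3 - (10) y^2 - 4*(5) y + (4*(10)*(5) - (-10)^2)
       = y^3 + (-10) y^2 + (-20) y + (100).
Simplifying: h(y) = y^3 - 10*y^2 - 20*y + 100.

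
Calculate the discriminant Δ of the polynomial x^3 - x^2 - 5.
Δ = -695

For x^3 + a x^2 + b x + c the discriminant is Δ = 18 a b c - 4 a^3 c + a^2 b^2 - 4 b^3 - 27 c^2.
Plug a = -1, b = 0, c = -5:
  18*(-1)*(0)*(-5) - 4*(-1)^3*(-5) + (-1)^2*(0)^2 - 4*(0)^3 - 27*(-5)^2
  = 0 + (-20) + 0 + (0) + (-675)
  = -695.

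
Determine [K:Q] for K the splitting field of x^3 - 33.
[K:Q] = 6

x^3 - 33 has one real root r = 33^(1/3) and two complex roots r*zeta_3, r*zeta_3^2 where zeta_3 = e^(2*pi*i/3). The splitting field is Q(r, zeta_3). [Q(r):Q] = 3 and [Q(zeta_3):Q] = 2 with gcd = 1, so [Q(r, zeta_3):Q] = 3 * 2 = 6.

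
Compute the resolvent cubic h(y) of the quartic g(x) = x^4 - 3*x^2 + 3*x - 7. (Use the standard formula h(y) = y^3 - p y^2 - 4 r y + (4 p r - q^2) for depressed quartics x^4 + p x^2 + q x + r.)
h(y) = y^3 + 3*y^2 + 28*y + 75

Identify coefficients: p = -3, q = 3, r = -7.
Plug into h(y) = y^3 - p y^2 - 4 r y + (4 p r - q^2):
  h(y) = y^3 - (-3) y^2 - 4*(-7) y + (4*(-3)*(-7) - (3)^2)
       = y^3 + (3) y^2 + (28) y + (75).
Simplifying: h(y) = y^3 + 3*y^2 + 28*y + 75.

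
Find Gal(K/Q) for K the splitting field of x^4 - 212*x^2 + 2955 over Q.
Gal(K/Q) = V_4 (Klein four-group, Z/2Z × Z/2Z)

f factors as (x^2 - 15)(x^2 - 197), so the splitting field is K = Q(sqrt(15), sqrt(197)). The elements 15, 197, 2955 are all non-squares in Q, so sqrt(15) and sqrt(197) generate independent quadratic extensions. Thus [K:Q] = 4 and Gal(K/Q) is generated by the two order-2 automorphisms sqrt(15) ↦ -sqrt(15) and sqrt(197) ↦ -sqrt(197), giving V_4.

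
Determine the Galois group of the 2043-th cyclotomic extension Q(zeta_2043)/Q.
|Gal(Q(zeta_2043)/Q)| = phi(2043) = 1356; group ≅ (Z/2043Z)^* ≅ Z/6Z × Z/226Z

The n-th cyclotomic polynomial Φ_2043(x) is the minimal polynomial of zeta_2043 over Q and has degree phi(2043) = 1356. So Q(zeta_2043) is a degree-1356 Galois extension with Galois group (Z/2043Z)^*. By CRT, (Z/2043Z)^* ≅ (Z/9Z)^* × (Z/227Z)^*. Each prime-power unit group is (Z/9Z)^* ≅ Z/6Z; (Z/227Z)^* ≅ Z/226Z. Hence Gal(Q(zeta_2043)/Q) ≅ Z/6Z × Z/226Z.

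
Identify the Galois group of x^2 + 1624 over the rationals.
Gal(K/Q) = Z/2Z (cyclic of order 2)

x^2 + 1624 is irreducible over Q since -1624 is not a rational square. The splitting field Q(sqrt(-1624)) has degree 2 over Q, and its unique nontrivial automorphism is sqrt(-1624) ↦ -sqrt(-1624). Hence Gal(Q(sqrt(-1624))/Q) = Z/2Z.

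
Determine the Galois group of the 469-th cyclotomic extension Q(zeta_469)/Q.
|Gal(Q(zeta_469)/Q)| = phi(469) = 396; group ≅ (Z/469Z)^* ≅ Z/6Z × Z/66Z

The n-th cyclotomic polynomial Φ_469(x) is the minimal polynomial of zeta_469 over Q and has degree phi(469) = 396. So Q(zeta_469) is a degree-396 Galois extension with Galois group (Z/469Z)^*. By CRT, (Z/469Z)^* ≅ (Z/7Z)^* × (Z/67Z)^*. Each prime-power unit group is (Z/7Z)^* ≅ Z/6Z; (Z/67Z)^* ≅ Z/66Z. Hence Gal(Q(zeta_469)/Q) ≅ Z/6Z × Z/66Z.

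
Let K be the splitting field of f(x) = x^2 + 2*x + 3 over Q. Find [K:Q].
[K:Q] = 2

The discriminant of x^2 + (2)*x + (3) is b^2 - 4c = 4 - (12) = -8. Since -8 is not a perfect square in Q, the polynomial is irreducible over Q. Its two roots generate a degree-2 extension, so [K:Q] = 2.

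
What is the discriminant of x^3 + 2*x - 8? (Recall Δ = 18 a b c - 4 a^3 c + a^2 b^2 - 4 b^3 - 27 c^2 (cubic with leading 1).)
Δ = -1760

For x^3 + a x^2 + b x + c the discriminant is Δ = 18 a b c - 4 a^3 c + a^2 b^2 - 4 b^3 - 27 c^2.
Plug a = 0, b = 2, c = -8:
  18*(0)*(2)*(-8) - 4*(0)^3*(-8) + (0)^2*(2)^2 - 4*(2)^3 - 27*(-8)^2
  = 0 + (0) + 0 + (-32) + (-1728)
  = -1760.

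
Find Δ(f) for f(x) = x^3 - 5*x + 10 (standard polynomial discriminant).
Δ = -2200

For a depressed cubic x^3 + p x + q the discriminant is Δ = -4 p^3 - 27 q^2 = -4*(-5)^3 - 27*(10)^2 = 500 - 2700 = -2200.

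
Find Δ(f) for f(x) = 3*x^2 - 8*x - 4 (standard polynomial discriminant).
Δ = 112

For a quadratic a x^2 + b x + c the discriminant is Δ = b^2 - 4ac = (-8)^2 - 4*(3)*(-4) = 64 - (-48) = 112.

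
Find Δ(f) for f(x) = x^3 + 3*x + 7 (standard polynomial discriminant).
Δ = -1431

For a depressed cubic x^3 + p x + q the discriminant is Δ = -4 p^3 - 27 q^2 = -4*(3)^3 - 27*(7)^2 = -108 - 1323 = -1431.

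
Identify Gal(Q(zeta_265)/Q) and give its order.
|Gal(Q(zeta_265)/Q)| = phi(265) = 208; group ≅ (Z/265Z)^* ≅ Z/4Z × Z/52Z

The n-th cyclotomic polynomial Φ_265(x) is the minimal polynomial of zeta_265 over Q and has degree phi(265) = 208. So Q(zeta_265) is a degree-208 Galois extension with Galois group (Z/265Z)^*. By CRT, (Z/265Z)^* ≅ (Z/5Z)^* × (Z/53Z)^*. Each prime-power unit group is (Z/5Z)^* ≅ Z/4Z; (Z/53Z)^* ≅ Z/52Z. Hence Gal(Q(zeta_265)/Q) ≅ Z/4Z × Z/52Z.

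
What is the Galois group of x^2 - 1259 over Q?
Gal(K/Q) = Z/2Z (cyclic of order 2)

x^2 - 1259 is irreducible over Q since 1259 is not a rational square. The splitting field Q(sqrt(1259)) has degree 2 over Q, and its unique nontrivial automorphism is sqrt(1259) ↦ -sqrt(1259). Hence Gal(Q(sqrt(1259))/Q) = Z/2Z.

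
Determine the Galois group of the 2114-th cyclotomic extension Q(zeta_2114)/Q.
|Gal(Q(zeta_2114)/Q)| = phi(2114) = 900; group ≅ (Z/2114Z)^* ≅ Z/6Z × Z/150Z

The n-th cyclotomic polynomial Φ_2114(x) is the minimal polynomial of zeta_2114 over Q and has degree phi(2114) = 900. So Q(zeta_2114) is a degree-900 Galois extension with Galois group (Z/2114Z)^*. By CRT, (Z/2114Z)^* ≅ (Z/2Z)^* × (Z/7Z)^* × (Z/151Z)^*. Each prime-power unit group is (Z/2Z)^* ≅ trivial group (order 1); (Z/7Z)^* ≅ Z/6Z; (Z/151Z)^* ≅ Z/150Z. Hence Gal(Q(zeta_2114)/Q) ≅ Z/6Z × Z/150Z.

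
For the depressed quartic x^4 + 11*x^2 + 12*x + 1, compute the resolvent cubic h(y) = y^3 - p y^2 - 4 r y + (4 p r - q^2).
h(y) = y^3 - 11*y^2 - 4*y - 100

Identify coefficients: p = 11, q = 12, r = 1.
Plug into h(y) = y^3 - p y^2 - 4 r y + (4 p r - q^2):
  h(y) = y^3 - (11) y^2 - 4*(1) y + (4*(11)*(1) - (12)^2)
       = y^3 + (-11) y^2 + (-4) y + (-100).
Simplifying: h(y) = y^3 - 11*y^2 - 4*y - 100.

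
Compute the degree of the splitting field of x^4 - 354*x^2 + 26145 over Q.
[K:Q] = 4

f factors as (x^2 - 105)(x^2 - 249); the splitting field is K = Q(sqrt(105), sqrt(249)). Since 105, 249, and 26145 are all non-squares in Q, the three subfields Q(sqrt(105)), Q(sqrt(249)), Q(sqrt(26145)) are distinct degree-2 extensions, so [K:Q] = 4 (Klein four Galois group).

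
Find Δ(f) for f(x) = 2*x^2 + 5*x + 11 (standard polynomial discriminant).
Δ = -63

For a quadratic a x^2 + b x + c the discriminant is Δ = b^2 - 4ac = (5)^2 - 4*(2)*(11) = 25 - (88) = -63.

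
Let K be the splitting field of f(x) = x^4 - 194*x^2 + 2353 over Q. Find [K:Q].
[K:Q] = 4

f factors as (x^2 - 13)(x^2 - 181); the splitting field is K = Q(sqrt(13), sqrt(181)). Since 13, 181, and 2353 are all non-squares in Q, the three subfields Q(sqrt(13)), Q(sqrt(181)), Q(sqrt(2353)) are distinct degree-2 extensions, so [K:Q] = 4 (Klein four Galois group).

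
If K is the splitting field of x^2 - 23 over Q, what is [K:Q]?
[K:Q] = 2

The polynomial x^2 - 23 is irreducible over Q since 23 is not a perfect square. Its splitting field is Q(sqrt(23)), which has degree 2 over Q.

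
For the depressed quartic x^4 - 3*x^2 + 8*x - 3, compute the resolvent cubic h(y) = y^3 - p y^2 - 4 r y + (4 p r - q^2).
h(y) = y^3 + 3*y^2 + 12*y - 28

Identify coefficients: p = -3, q = 8, r = -3.
Plug into h(y) = y^3 - p y^2 - 4 r y + (4 p r - q^2):
  h(y) = y^3 - (-3) y^2 - 4*(-3) y + (4*(-3)*(-3) - (8)^2)
       = y^3 + (3) y^2 + (12) y + (-28).
Simplifying: h(y) = y^3 + 3*y^2 + 12*y - 28.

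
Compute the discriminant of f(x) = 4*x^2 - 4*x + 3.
Δ = -32

For a quadratic a x^2 + b x + c the discriminant is Δ = b^2 - 4ac = (-4)^2 - 4*(4)*(3) = 16 - (48) = -32.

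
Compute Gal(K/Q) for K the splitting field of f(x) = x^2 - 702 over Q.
Gal(K/Q) = Z/2Z (cyclic of order 2)

x^2 - 702 is irreducible over Q since 702 is not a rational square. The splitting field Q(sqrt(702)) has degree 2 over Q, and its unique nontrivial automorphism is sqrt(702) ↦ -sqrt(702). Hence Gal(Q(sqrt(702))/Q) = Z/2Z.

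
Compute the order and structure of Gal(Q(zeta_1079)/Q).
|Gal(Q(zeta_1079)/Q)| = phi(1079) = 984; group ≅ (Z/1079Z)^* ≅ Z/12Z × Z/82Z

The n-th cyclotomic polynomial Φ_1079(x) is the minimal polynomial of zeta_1079 over Q and has degree phi(1079) = 984. So Q(zeta_1079) is a degree-984 Galois extension with Galois group (Z/1079Z)^*. By CRT, (Z/1079Z)^* ≅ (Z/13Z)^* × (Z/83Z)^*. Each prime-power unit group is (Z/13Z)^* ≅ Z/12Z; (Z/83Z)^* ≅ Z/82Z. Hence Gal(Q(zeta_1079)/Q) ≅ Z/12Z × Z/82Z.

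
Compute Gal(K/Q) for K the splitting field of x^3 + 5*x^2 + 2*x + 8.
Gal(K/Q) = S_3 (symmetric group of order 6)

Compute the discriminant of x^3 + (5)*x^2 + (2)*x + (8): Δ = -4220. Since Δ is not a rational square, the Galois group is not contained in A_3; it must be the full S_3 (irreducibility of the cubic rules out anything smaller).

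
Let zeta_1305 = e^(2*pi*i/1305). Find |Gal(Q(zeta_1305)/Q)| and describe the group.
|Gal(Q(zeta_1305)/Q)| = phi(1305) = 672; group ≅ (Z/1305Z)^* ≅ Z/4Z × Z/6Z × Z/28Z

The n-th cyclotomic polynomial Φ_1305(x) is the minimal polynomial of zeta_1305 over Q and has degree phi(1305) = 672. So Q(zeta_1305) is a degree-672 Galois extension with Galois group (Z/1305Z)^*. By CRT, (Z/1305Z)^* ≅ (Z/9Z)^* × (Z/5Z)^* × (Z/29Z)^*. Each prime-power unit group is (Z/9Z)^* ≅ Z/6Z; (Z/5Z)^* ≅ Z/4Z; (Z/29Z)^* ≅ Z/28Z. Hence Gal(Q(zeta_1305)/Q) ≅ Z/4Z × Z/6Z × Z/28Z.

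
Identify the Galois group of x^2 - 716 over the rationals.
Gal(K/Q) = Z/2Z (cyclic of order 2)

x^2 - 716 is irreducible over Q since 716 is not a rational square. The splitting field Q(sqrt(716)) has degree 2 over Q, and its unique nontrivial automorphism is sqrt(716) ↦ -sqrt(716). Hence Gal(Q(sqrt(716))/Q) = Z/2Z.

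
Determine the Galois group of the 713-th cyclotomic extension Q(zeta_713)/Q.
|Gal(Q(zeta_713)/Q)| = phi(713) = 660; group ≅ (Z/713Z)^* ≅ Z/22Z × Z/30Z

The n-th cyclotomic polynomial Φ_713(x) is the minimal polynomial of zeta_713 over Q and has degree phi(713) = 660. So Q(zeta_713) is a degree-660 Galois extension with Galois group (Z/713Z)^*. By CRT, (Z/713Z)^* ≅ (Z/23Z)^* × (Z/31Z)^*. Each prime-power unit group is (Z/23Z)^* ≅ Z/22Z; (Z/31Z)^* ≅ Z/30Z. Hence Gal(Q(zeta_713)/Q) ≅ Z/22Z × Z/30Z.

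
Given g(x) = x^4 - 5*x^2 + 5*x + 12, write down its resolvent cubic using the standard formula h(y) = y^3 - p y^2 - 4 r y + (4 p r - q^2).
h(y) = y^3 + 5*y^2 - 48*y - 265

Identify coefficients: p = -5, q = 5, r = 12.
Plug into h(y) = y^3 - p y^2 - 4 r y + (4 p r - q^2):
  h(y) = y^3 - (-5) y^2 - 4*(12) y + (4*(-5)*(12) - (5)^2)
       = y^3 + (5) y^2 + (-48) y + (-265).
Simplifying: h(y) = y^3 + 5*y^2 - 48*y - 265.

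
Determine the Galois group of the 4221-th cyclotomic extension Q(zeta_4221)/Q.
|Gal(Q(zeta_4221)/Q)| = phi(4221) = 2376; group ≅ (Z/4221Z)^* ≅ Z/6Z × Z/6Z × Z/66Z

The n-th cyclotomic polynomial Φ_4221(x) is the minimal polynomial of zeta_4221 over Q and has degree phi(4221) = 2376. So Q(zeta_4221) is a degree-2376 Galois extension with Galois group (Z/4221Z)^*. By CRT, (Z/4221Z)^* ≅ (Z/9Z)^* × (Z/7Z)^* × (Z/67Z)^*. Each prime-power unit group is (Z/9Z)^* ≅ Z/6Z; (Z/7Z)^* ≅ Z/6Z; (Z/67Z)^* ≅ Z/66Z. Hence Gal(Q(zeta_4221)/Q) ≅ Z/6Z × Z/6Z × Z/66Z.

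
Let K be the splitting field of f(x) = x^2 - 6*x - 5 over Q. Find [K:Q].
[K:Q] = 2

The discriminant of x^2 + (-6)*x + (-5) is b^2 - 4c = 36 - (-20) = 56. Since 56 is not a perfect square in Q, the polynomial is irreducible over Q. Its two roots generate a degree-2 extension, so [K:Q] = 2.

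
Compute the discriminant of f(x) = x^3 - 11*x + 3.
Δ = 5081

For a depressed cubic x^3 + p x + q the discriminant is Δ = -4 p^3 - 27 q^2 = -4*(-11)^3 - 27*(3)^2 = 5324 - 243 = 5081.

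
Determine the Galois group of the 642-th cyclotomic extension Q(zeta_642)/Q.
|Gal(Q(zeta_642)/Q)| = phi(642) = 212; group ≅ (Z/642Z)^* ≅ Z/2Z × Z/106Z

The n-th cyclotomic polynomial Φ_642(x) is the minimal polynomial of zeta_642 over Q and has degree phi(642) = 212. So Q(zeta_642) is a degree-212 Galois extension with Galois group (Z/642Z)^*. By CRT, (Z/642Z)^* ≅ (Z/2Z)^* × (Z/3Z)^* × (Z/107Z)^*. Each prime-power unit group is (Z/2Z)^* ≅ trivial group (order 1); (Z/3Z)^* ≅ Z/2Z; (Z/107Z)^* ≅ Z/106Z. Hence Gal(Q(zeta_642)/Q) ≅ Z/2Z × Z/106Z.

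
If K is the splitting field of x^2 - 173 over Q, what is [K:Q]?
[K:Q] = 2

The polynomial x^2 - 173 is irreducible over Q since 173 is not a perfect square. Its splitting field is Q(sqrt(173)), which has degree 2 over Q.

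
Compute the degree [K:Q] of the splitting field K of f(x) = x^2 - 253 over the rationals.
[K:Q] = 2

The polynomial x^2 - 253 is irreducible over Q since 253 is not a perfect square. Its splitting field is Q(sqrt(253)), which has degree 2 over Q.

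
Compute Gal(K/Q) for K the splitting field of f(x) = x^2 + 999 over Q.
Gal(K/Q) = Z/2Z (cyclic of order 2)

x^2 + 999 is irreducible over Q since -999 is not a rational square. The splitting field Q(sqrt(-999)) has degree 2 over Q, and its unique nontrivial automorphism is sqrt(-999) ↦ -sqrt(-999). Hence Gal(Q(sqrt(-999))/Q) = Z/2Z.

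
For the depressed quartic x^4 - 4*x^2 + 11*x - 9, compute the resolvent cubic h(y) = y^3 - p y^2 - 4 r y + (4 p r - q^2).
h(y) = y^3 + 4*y^2 + 36*y + 23

Identify coefficients: p = -4, q = 11, r = -9.
Plug into h(y) = y^3 - p y^2 - 4 r y + (4 p r - q^2):
  h(y) = y^3 - (-4) y^2 - 4*(-9) y + (4*(-4)*(-9) - (11)^2)
       = y^3 + (4) y^2 + (36) y + (23).
Simplifying: h(y) = y^3 + 4*y^2 + 36*y + 23.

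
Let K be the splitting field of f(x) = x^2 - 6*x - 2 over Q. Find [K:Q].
[K:Q] = 2

The discriminant of x^2 + (-6)*x + (-2) is b^2 - 4c = 36 - (-8) = 44. Since 44 is not a perfect square in Q, the polynomial is irreducible over Q. Its two roots generate a degree-2 extension, so [K:Q] = 2.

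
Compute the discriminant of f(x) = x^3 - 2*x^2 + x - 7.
Δ = -1295

For x^3 + a x^2 + b x + c the discriminant is Δ = 18 a b c - 4 a^3 c + a^2 b^2 - 4 b^3 - 27 c^2.
Plug a = -2, b = 1, c = -7:
  18*(-2)*(1)*(-7) - 4*(-2)^3*(-7) + (-2)^2*(1)^2 - 4*(1)^3 - 27*(-7)^2
  = 252 + (-224) + 4 + (-4) + (-1323)
  = -1295.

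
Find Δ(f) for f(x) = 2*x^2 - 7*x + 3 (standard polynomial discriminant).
Δ = 25

For a quadratic a x^2 + b x + c the discriminant is Δ = b^2 - 4ac = (-7)^2 - 4*(2)*(3) = 49 - (24) = 25.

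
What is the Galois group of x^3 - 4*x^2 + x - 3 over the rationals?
Gal(K/Q) = S_3 (symmetric group of order 6)

Compute the discriminant of x^3 + (-4)*x^2 + (1)*x + (-3): Δ = -783. Since Δ is not a rational square, the Galois group is not contained in A_3; it must be the full S_3 (irreducibility of the cubic rules out anything smaller).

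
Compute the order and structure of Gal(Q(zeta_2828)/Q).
|Gal(Q(zeta_2828)/Q)| = phi(2828) = 1200; group ≅ (Z/2828Z)^* ≅ Z/2Z × Z/6Z × Z/100Z

The n-th cyclotomic polynomial Φ_2828(x) is the minimal polynomial of zeta_2828 over Q and has degree phi(2828) = 1200. So Q(zeta_2828) is a degree-1200 Galois extension with Galois group (Z/2828Z)^*. By CRT, (Z/2828Z)^* ≅ (Z/4Z)^* × (Z/7Z)^* × (Z/101Z)^*. Each prime-power unit group is (Z/4Z)^* ≅ Z/2Z; (Z/7Z)^* ≅ Z/6Z; (Z/101Z)^* ≅ Z/100Z. Hence Gal(Q(zeta_2828)/Q) ≅ Z/2Z × Z/6Z × Z/100Z.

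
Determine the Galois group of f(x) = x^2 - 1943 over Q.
Gal(K/Q) = Z/2Z (cyclic of order 2)

x^2 - 1943 is irreducible over Q since 1943 is not a rational square. The splitting field Q(sqrt(1943)) has degree 2 over Q, and its unique nontrivial automorphism is sqrt(1943) ↦ -sqrt(1943). Hence Gal(Q(sqrt(1943))/Q) = Z/2Z.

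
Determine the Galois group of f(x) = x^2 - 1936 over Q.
Gal(K/Q) = trivial group (order 1)

x^2 - 1936 factors as (x - 44)(x + 44) over Q, so its splitting field is Q itself and the Galois group is trivial.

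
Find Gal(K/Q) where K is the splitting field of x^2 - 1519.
Gal(K/Q) = Z/2Z (cyclic of order 2)

x^2 - 1519 is irreducible over Q since 1519 is not a rational square. The splitting field Q(sqrt(1519)) has degree 2 over Q, and its unique nontrivial automorphism is sqrt(1519) ↦ -sqrt(1519). Hence Gal(Q(sqrt(1519))/Q) = Z/2Z.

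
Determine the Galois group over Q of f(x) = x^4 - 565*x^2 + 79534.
Gal(K/Q) = V_4 (Klein four-group, Z/2Z × Z/2Z)

f factors as (x^2 - 266)(x^2 - 299), so the splitting field is K = Q(sqrt(266), sqrt(299)). The elements 266, 299, 79534 are all non-squares in Q, so sqrt(266) and sqrt(299) generate independent quadratic extensions. Thus [K:Q] = 4 and Gal(K/Q) is generated by the two order-2 automorphisms sqrt(266) ↦ -sqrt(266) and sqrt(299) ↦ -sqrt(299), giving V_4.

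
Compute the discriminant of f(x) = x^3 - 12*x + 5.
Δ = 6237

For a depressed cubic x^3 + p x + q the discriminant is Δ = -4 p^3 - 27 q^2 = -4*(-12)^3 - 27*(5)^2 = 6912 - 675 = 6237.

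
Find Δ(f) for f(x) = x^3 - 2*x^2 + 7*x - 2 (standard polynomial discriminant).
Δ = -844

For x^3 + a x^2 + b x + c the discriminant is Δ = 18 a b c - 4 a^3 c + a^2 b^2 - 4 b^3 - 27 c^2.
Plug a = -2, b = 7, c = -2:
  18*(-2)*(7)*(-2) - 4*(-2)^3*(-2) + (-2)^2*(7)^2 - 4*(7)^3 - 27*(-2)^2
  = 504 + (-64) + 196 + (-1372) + (-108)
  = -844.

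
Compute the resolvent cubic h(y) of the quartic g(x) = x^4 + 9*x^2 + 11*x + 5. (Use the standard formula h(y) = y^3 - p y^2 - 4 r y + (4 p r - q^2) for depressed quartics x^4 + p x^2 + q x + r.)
h(y) = y^3 - 9*y^2 - 20*y + 59

Identify coefficients: p = 9, q = 11, r = 5.
Plug into h(y) = y^3 - p y^2 - 4 r y + (4 p r - q^2):
  h(y) = y^3 - (9) y^2 - 4*(5) y + (4*(9)*(5) - (11)^2)
       = y^3 + (-9) y^2 + (-20) y + (59).
Simplifying: h(y) = y^3 - 9*y^2 - 20*y + 59.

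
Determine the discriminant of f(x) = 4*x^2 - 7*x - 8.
Δ = 177

For a quadratic a x^2 + b x + c the discriminant is Δ = b^2 - 4ac = (-7)^2 - 4*(4)*(-8) = 49 - (-128) = 177.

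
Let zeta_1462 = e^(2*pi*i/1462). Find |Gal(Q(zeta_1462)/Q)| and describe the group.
|Gal(Q(zeta_1462)/Q)| = phi(1462) = 672; group ≅ (Z/1462Z)^* ≅ Z/16Z × Z/42Z

The n-th cyclotomic polynomial Φ_1462(x) is the minimal polynomial of zeta_1462 over Q and has degree phi(1462) = 672. So Q(zeta_1462) is a degree-672 Galois extension with Galois group (Z/1462Z)^*. By CRT, (Z/1462Z)^* ≅ (Z/2Z)^* × (Z/17Z)^* × (Z/43Z)^*. Each prime-power unit group is (Z/2Z)^* ≅ trivial group (order 1); (Z/17Z)^* ≅ Z/16Z; (Z/43Z)^* ≅ Z/42Z. Hence Gal(Q(zeta_1462)/Q) ≅ Z/16Z × Z/42Z.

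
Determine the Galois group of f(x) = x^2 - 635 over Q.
Gal(K/Q) = Z/2Z (cyclic of order 2)

x^2 - 635 is irreducible over Q since 635 is not a rational square. The splitting field Q(sqrt(635)) has degree 2 over Q, and its unique nontrivial automorphism is sqrt(635) ↦ -sqrt(635). Hence Gal(Q(sqrt(635))/Q) = Z/2Z.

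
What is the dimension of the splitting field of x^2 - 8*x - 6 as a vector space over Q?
[K:Q] = 2

The discriminant of x^2 + (-8)*x + (-6) is b^2 - 4c = 64 - (-24) = 88. Since 88 is not a perfect square in Q, the polynomial is irreducible over Q. Its two roots generate a degree-2 extension, so [K:Q] = 2.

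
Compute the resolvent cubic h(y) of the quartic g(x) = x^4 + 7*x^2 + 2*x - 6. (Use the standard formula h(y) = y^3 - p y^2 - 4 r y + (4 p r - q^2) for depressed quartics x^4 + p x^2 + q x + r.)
h(y) = y^3 - 7*y^2 + 24*y - 172

Identify coefficients: p = 7, q = 2, r = -6.
Plug into h(y) = y^3 - p y^2 - 4 r y + (4 p r - q^2):
  h(y) = y^3 - (7) y^2 - 4*(-6) y + (4*(7)*(-6) - (2)^2)
       = y^3 + (-7) y^2 + (24) y + (-172).
Simplifying: h(y) = y^3 - 7*y^2 + 24*y - 172.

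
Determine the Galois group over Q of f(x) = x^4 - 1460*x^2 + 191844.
Gal(K/Q) = Z/2Z (cyclic of order 2)

f factors as (x^2 - 146)(x^2 - 1314), so the splitting field is K = Q(sqrt(146), sqrt(1314)). The squarefree part of 146 is 146 and the squarefree part of 1314 is also 146, so sqrt(146) and sqrt(1314) are both rational multiples of sqrt(146). Hence Q(sqrt(146)) = Q(sqrt(1314)) = Q(sqrt(146)), and the splitting field collapses to a single degree-2 extension with Galois group Z/2Z.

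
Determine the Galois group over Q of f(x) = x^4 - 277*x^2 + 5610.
Gal(K/Q) = V_4 (Klein four-group, Z/2Z × Z/2Z)

f factors as (x^2 - 22)(x^2 - 255), so the splitting field is K = Q(sqrt(22), sqrt(255)). The elements 22, 255, 5610 are all non-squares in Q, so sqrt(22) and sqrt(255) generate independent quadratic extensions. Thus [K:Q] = 4 and Gal(K/Q) is generated by the two order-2 automorphisms sqrt(22) ↦ -sqrt(22) and sqrt(255) ↦ -sqrt(255), giving V_4.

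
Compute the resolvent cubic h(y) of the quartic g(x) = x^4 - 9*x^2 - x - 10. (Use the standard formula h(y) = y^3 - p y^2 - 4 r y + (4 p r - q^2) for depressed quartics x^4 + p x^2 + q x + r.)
h(y) = y^3 + 9*y^2 + 40*y + 359

Identify coefficients: p = -9, q = -1, r = -10.
Plug into h(y) = y^3 - p y^2 - 4 r y + (4 p r - q^2):
  h(y) = y^3 - (-9) y^2 - 4*(-10) y + (4*(-9)*(-10) - (-1)^2)
       = y^3 + (9) y^2 + (40) y + (359).
Simplifying: h(y) = y^3 + 9*y^2 + 40*y + 359.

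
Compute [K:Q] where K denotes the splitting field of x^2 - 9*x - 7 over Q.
[K:Q] = 2

The discriminant of x^2 + (-9)*x + (-7) is b^2 - 4c = 81 - (-28) = 109. Since 109 is not a perfect square in Q, the polynomial is irreducible over Q. Its two roots generate a degree-2 extension, so [K:Q] = 2.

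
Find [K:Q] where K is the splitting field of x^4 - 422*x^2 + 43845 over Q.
[K:Q] = 4

f factors as (x^2 - 185)(x^2 - 237); the splitting field is K = Q(sqrt(185), sqrt(237)). Since 185, 237, and 43845 are all non-squares in Q, the three subfields Q(sqrt(185)), Q(sqrt(237)), Q(sqrt(43845)) are distinct degree-2 extensions, so [K:Q] = 4 (Klein four Galois group).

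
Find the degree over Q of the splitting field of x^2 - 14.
[K:Q] = 2

The discriminant of x^2 + (0)*x + (-14) is b^2 - 4c = 0 - (-56) = 56. Since 56 is not a perfect square in Q, the polynomial is irreducible over Q. Its two roots generate a degree-2 extension, so [K:Q] = 2.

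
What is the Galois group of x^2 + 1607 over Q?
Gal(K/Q) = Z/2Z (cyclic of order 2)

x^2 + 1607 is irreducible over Q since -1607 is not a rational square. The splitting field Q(sqrt(-1607)) has degree 2 over Q, and its unique nontrivial automorphism is sqrt(-1607) ↦ -sqrt(-1607). Hence Gal(Q(sqrt(-1607))/Q) = Z/2Z.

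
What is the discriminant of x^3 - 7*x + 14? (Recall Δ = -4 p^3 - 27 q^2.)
Δ = -3920

For a depressed cubic x^3 + p x + q the discriminant is Δ = -4 p^3 - 27 q^2 = -4*(-7)^3 - 27*(14)^2 = 1372 - 5292 = -3920.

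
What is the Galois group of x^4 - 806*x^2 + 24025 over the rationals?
Gal(K/Q) = Z/2Z (cyclic of order 2)

f factors as (x^2 - 31)(x^2 - 775), so the splitting field is K = Q(sqrt(31), sqrt(775)). The squarefree part of 31 is 31 and the squarefree part of 775 is also 31, so sqrt(31) and sqrt(775) are both rational multiples of sqrt(31). Hence Q(sqrt(31)) = Q(sqrt(775)) = Q(sqrt(31)), and the splitting field collapses to a single degree-2 extension with Galois group Z/2Z.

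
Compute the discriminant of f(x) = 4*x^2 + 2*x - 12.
Δ = 196

For a quadratic a x^2 + b x + c the discriminant is Δ = b^2 - 4ac = (2)^2 - 4*(4)*(-12) = 4 - (-192) = 196.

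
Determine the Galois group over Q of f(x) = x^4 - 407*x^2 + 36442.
Gal(K/Q) = V_4 (Klein four-group, Z/2Z × Z/2Z)

f factors as (x^2 - 274)(x^2 - 133), so the splitting field is K = Q(sqrt(274), sqrt(133)). The elements 274, 133, 36442 are all non-squares in Q, so sqrt(274) and sqrt(133) generate independent quadratic extensions. Thus [K:Q] = 4 and Gal(K/Q) is generated by the two order-2 automorphisms sqrt(274) ↦ -sqrt(274) and sqrt(133) ↦ -sqrt(133), giving V_4.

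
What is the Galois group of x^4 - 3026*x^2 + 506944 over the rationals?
Gal(K/Q) = Z/2Z (cyclic of order 2)

f factors as (x^2 - 2848)(x^2 - 178), so the splitting field is K = Q(sqrt(2848), sqrt(178)). The squarefree part of 2848 is 178 and the squarefree part of 178 is also 178, so sqrt(2848) and sqrt(178) are both rational multiples of sqrt(178). Hence Q(sqrt(2848)) = Q(sqrt(178)) = Q(sqrt(178)), and the splitting field collapses to a single degree-2 extension with Galois group Z/2Z.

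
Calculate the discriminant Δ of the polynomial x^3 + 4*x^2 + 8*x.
Δ = -1024

For x^3 + a x^2 + b x + c the discriminant is Δ = 18 a b c - 4 a^3 c + a^2 b^2 - 4 b^3 - 27 c^2.
Plug a = 4, b = 8, c = 0:
  18*(4)*(8)*(0) - 4*(4)^3*(0) + (4)^2*(8)^2 - 4*(8)^3 - 27*(0)^2
  = 0 + (0) + 1024 + (-2048) + (0)
  = -1024.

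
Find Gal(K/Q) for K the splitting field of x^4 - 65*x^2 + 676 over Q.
Gal(K/Q) = Z/2Z (cyclic of order 2)

f factors as (x^2 - 13)(x^2 - 52), so the splitting field is K = Q(sqrt(13), sqrt(52)). The squarefree part of 13 is 13 and the squarefree part of 52 is also 13, so sqrt(13) and sqrt(52) are both rational multiples of sqrt(13). Hence Q(sqrt(13)) = Q(sqrt(52)) = Q(sqrt(13)), and the splitting field collapses to a single degree-2 extension with Galois group Z/2Z.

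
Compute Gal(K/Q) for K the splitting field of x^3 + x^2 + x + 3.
Gal(K/Q) = S_3 (symmetric group of order 6)

Compute the discriminant of x^3 + (1)*x^2 + (1)*x + (3): Δ = -204. Since Δ is not a rational square, the Galois group is not contained in A_3; it must be the full S_3 (irreducibility of the cubic rules out anything smaller).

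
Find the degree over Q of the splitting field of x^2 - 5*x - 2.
[K:Q] = 2

The discriminant of x^2 + (-5)*x + (-2) is b^2 - 4c = 25 - (-8) = 33. Since 33 is not a perfect square in Q, the polynomial is irreducible over Q. Its two roots generate a degree-2 extension, so [K:Q] = 2.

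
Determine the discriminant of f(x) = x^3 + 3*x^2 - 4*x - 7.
Δ = 1345

For x^3 + a x^2 + b x + c the discriminant is Δ = 18 a b c - 4 a^3 c + a^2 b^2 - 4 b^3 - 27 c^2.
Plug a = 3, b = -4, c = -7:
  18*(3)*(-4)*(-7) - 4*(3)^3*(-7) + (3)^2*(-4)^2 - 4*(-4)^3 - 27*(-7)^2
  = 1512 + (756) + 144 + (256) + (-1323)
  = 1345.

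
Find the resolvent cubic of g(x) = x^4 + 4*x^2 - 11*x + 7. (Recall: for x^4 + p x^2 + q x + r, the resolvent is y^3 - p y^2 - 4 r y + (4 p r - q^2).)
h(y) = y^3 - 4*y^2 - 28*y - 9

Identify coefficients: p = 4, q = -11, r = 7.
Plug into h(y) = y^3 - p y^2 - 4 r y + (4 p r - q^2):
  h(y) = y^3 - (4) y^2 - 4*(7) y + (4*(4)*(7) - (-11)^2)
       = y^3 + (-4) y^2 + (-28) y + (-9).
Simplifying: h(y) = y^3 - 4*y^2 - 28*y - 9.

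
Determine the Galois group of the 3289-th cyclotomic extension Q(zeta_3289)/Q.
|Gal(Q(zeta_3289)/Q)| = phi(3289) = 2640; group ≅ (Z/3289Z)^* ≅ Z/10Z × Z/12Z × Z/22Z

The n-th cyclotomic polynomial Φ_3289(x) is the minimal polynomial of zeta_3289 over Q and has degree phi(3289) = 2640. So Q(zeta_3289) is a degree-2640 Galois extension with Galois group (Z/3289Z)^*. By CRT, (Z/3289Z)^* ≅ (Z/11Z)^* × (Z/13Z)^* × (Z/23Z)^*. Each prime-power unit group is (Z/11Z)^* ≅ Z/10Z; (Z/13Z)^* ≅ Z/12Z; (Z/23Z)^* ≅ Z/22Z. Hence Gal(Q(zeta_3289)/Q) ≅ Z/10Z × Z/12Z × Z/22Z.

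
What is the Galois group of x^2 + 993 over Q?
Gal(K/Q) = Z/2Z (cyclic of order 2)

x^2 + 993 is irreducible over Q since -993 is not a rational square. The splitting field Q(sqrt(-993)) has degree 2 over Q, and its unique nontrivial automorphism is sqrt(-993) ↦ -sqrt(-993). Hence Gal(Q(sqrt(-993))/Q) = Z/2Z.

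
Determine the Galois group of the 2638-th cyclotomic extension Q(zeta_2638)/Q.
|Gal(Q(zeta_2638)/Q)| = phi(2638) = 1318; group ≅ (Z/2638Z)^* ≅ Z/1318Z

The n-th cyclotomic polynomial Φ_2638(x) is the minimal polynomial of zeta_2638 over Q and has degree phi(2638) = 1318. So Q(zeta_2638) is a degree-1318 Galois extension with Galois group (Z/2638Z)^*. By CRT, (Z/2638Z)^* ≅ (Z/2Z)^* × (Z/1319Z)^*. Each prime-power unit group is (Z/2Z)^* ≅ trivial group (order 1); (Z/1319Z)^* ≅ Z/1318Z. Hence Gal(Q(zeta_2638)/Q) ≅ Z/1318Z.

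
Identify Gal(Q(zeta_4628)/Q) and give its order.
|Gal(Q(zeta_4628)/Q)| = phi(4628) = 2112; group ≅ (Z/4628Z)^* ≅ Z/2Z × Z/12Z × Z/88Z

The n-th cyclotomic polynomial Φ_4628(x) is the minimal polynomial of zeta_4628 over Q and has degree phi(4628) = 2112. So Q(zeta_4628) is a degree-2112 Galois extension with Galois group (Z/4628Z)^*. By CRT, (Z/4628Z)^* ≅ (Z/4Z)^* × (Z/13Z)^* × (Z/89Z)^*. Each prime-power unit group is (Z/4Z)^* ≅ Z/2Z; (Z/13Z)^* ≅ Z/12Z; (Z/89Z)^* ≅ Z/88Z. Hence Gal(Q(zeta_4628)/Q) ≅ Z/2Z × Z/12Z × Z/88Z.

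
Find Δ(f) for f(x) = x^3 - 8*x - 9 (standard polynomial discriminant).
Δ = -139

For a depressed cubic x^3 + p x + q the discriminant is Δ = -4 p^3 - 27 q^2 = -4*(-8)^3 - 27*(-9)^2 = 2048 - 2187 = -139.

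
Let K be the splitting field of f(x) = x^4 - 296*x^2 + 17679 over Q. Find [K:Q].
[K:Q] = 4

f factors as (x^2 - 83)(x^2 - 213); the splitting field is K = Q(sqrt(83), sqrt(213)). Since 83, 213, and 17679 are all non-squares in Q, the three subfields Q(sqrt(83)), Q(sqrt(213)), Q(sqrt(17679)) are distinct degree-2 extensions, so [K:Q] = 4 (Klein four Galois group).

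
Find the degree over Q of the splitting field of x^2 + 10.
[K:Q] = 2

The discriminant of x^2 + (0)*x + (10) is b^2 - 4c = 0 - (40) = -40. Since -40 is not a perfect square in Q, the polynomial is irreducible over Q. Its two roots generate a degree-2 extension, so [K:Q] = 2.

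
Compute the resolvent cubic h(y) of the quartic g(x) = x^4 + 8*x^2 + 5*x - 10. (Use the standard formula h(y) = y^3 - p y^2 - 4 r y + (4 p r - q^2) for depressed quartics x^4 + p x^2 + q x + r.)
h(y) = y^3 - 8*y^2 + 40*y - 345

Identify coefficients: p = 8, q = 5, r = -10.
Plug into h(y) = y^3 - p y^2 - 4 r y + (4 p r - q^2):
  h(y) = y^3 - (8) y^2 - 4*(-10) y + (4*(8)*(-10) - (5)^2)
       = y^3 + (-8) y^2 + (40) y + (-345).
Simplifying: h(y) = y^3 - 8*y^2 + 40*y - 345.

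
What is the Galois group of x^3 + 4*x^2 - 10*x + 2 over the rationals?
Gal(K/Q) = S_3 (symmetric group of order 6)

Compute the discriminant of x^3 + (4)*x^2 + (-10)*x + (2): Δ = 3540. Since Δ is not a rational square, the Galois group is not contained in A_3; it must be the full S_3 (irreducibility of the cubic rules out anything smaller).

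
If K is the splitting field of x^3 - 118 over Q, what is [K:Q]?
[K:Q] = 6

x^3 - 118 has one real root r = 118^(1/3) and two complex roots r*zeta_3, r*zeta_3^2 where zeta_3 = e^(2*pi*i/3). The splitting field is Q(r, zeta_3). [Q(r):Q] = 3 and [Q(zeta_3):Q] = 2 with gcd = 1, so [Q(r, zeta_3):Q] = 3 * 2 = 6.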